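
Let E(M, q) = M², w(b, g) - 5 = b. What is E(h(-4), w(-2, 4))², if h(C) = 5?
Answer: 625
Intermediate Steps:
w(b, g) = 5 + b
E(h(-4), w(-2, 4))² = (5²)² = 25² = 625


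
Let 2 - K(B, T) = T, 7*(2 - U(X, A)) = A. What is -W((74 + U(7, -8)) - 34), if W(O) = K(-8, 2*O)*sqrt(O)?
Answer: 590*sqrt(2114)/49 ≈ 553.62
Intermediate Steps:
U(X, A) = 2 - A/7
K(B, T) = 2 - T
W(O) = sqrt(O)*(2 - 2*O) (W(O) = (2 - 2*O)*sqrt(O) = sqrt(O)*(2 - 2*O))
-W((74 + U(7, -8)) - 34) = -2*sqrt((74 + (2 - 1/7*(-8))) - 34)*(1 - ((74 + (2 - 1/7*(-8))) - 34)) = -2*sqrt((74 + (2 + 8/7)) - 34)*(1 - ((74 + (2 + 8/7)) - 34)) = -2*sqrt((74 + 22/7) - 34)*(1 - ((74 + 22/7) - 34)) = -2*sqrt(540/7 - 34)*(1 - (540/7 - 34)) = -2*sqrt(302/7)*(1 - 1*302/7) = -2*sqrt(2114)/7*(1 - 302/7) = -2*sqrt(2114)/7*(-295)/7 = -(-590)*sqrt(2114)/49 = 590*sqrt(2114)/49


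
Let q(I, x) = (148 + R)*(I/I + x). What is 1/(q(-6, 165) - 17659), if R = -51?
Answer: -1/1557 ≈ -0.00064226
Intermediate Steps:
q(I, x) = 97 + 97*x (q(I, x) = (148 - 51)*(I/I + x) = 97*(1 + x) = 97 + 97*x)
1/(q(-6, 165) - 17659) = 1/((97 + 97*165) - 17659) = 1/((97 + 16005) - 17659) = 1/(16102 - 17659) = 1/(-1557) = -1/1557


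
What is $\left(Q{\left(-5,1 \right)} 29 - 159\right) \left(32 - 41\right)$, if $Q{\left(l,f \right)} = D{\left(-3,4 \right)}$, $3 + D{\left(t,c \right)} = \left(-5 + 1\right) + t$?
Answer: $4041$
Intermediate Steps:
$D{\left(t,c \right)} = -7 + t$ ($D{\left(t,c \right)} = -3 + \left(\left(-5 + 1\right) + t\right) = -3 + \left(-4 + t\right) = -7 + t$)
$Q{\left(l,f \right)} = -10$ ($Q{\left(l,f \right)} = -7 - 3 = -10$)
$\left(Q{\left(-5,1 \right)} 29 - 159\right) \left(32 - 41\right) = \left(\left(-10\right) 29 - 159\right) \left(32 - 41\right) = \left(-290 - 159\right) \left(-9\right) = \left(-449\right) \left(-9\right) = 4041$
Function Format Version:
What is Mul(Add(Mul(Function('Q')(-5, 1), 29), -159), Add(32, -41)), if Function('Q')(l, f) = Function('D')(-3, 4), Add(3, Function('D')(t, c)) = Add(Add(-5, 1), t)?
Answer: 4041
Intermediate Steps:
Function('D')(t, c) = Add(-7, t) (Function('D')(t, c) = Add(-3, Add(Add(-5, 1), t)) = Add(-3, Add(-4, t)) = Add(-7, t))
Function('Q')(l, f) = -10 (Function('Q')(l, f) = Add(-7, -3) = -10)
Mul(Add(Mul(Function('Q')(-5, 1), 29), -159), Add(32, -41)) = Mul(Add(Mul(-10, 29), -159), Add(32, -41)) = Mul(Add(-290, -159), -9) = Mul(-449, -9) = 4041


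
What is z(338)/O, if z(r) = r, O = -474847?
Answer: -338/474847 ≈ -0.00071181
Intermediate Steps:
z(338)/O = 338/(-474847) = 338*(-1/474847) = -338/474847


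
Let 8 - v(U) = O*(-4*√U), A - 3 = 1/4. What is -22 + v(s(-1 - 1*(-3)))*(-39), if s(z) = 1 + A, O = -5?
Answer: -334 + 390*√17 ≈ 1274.0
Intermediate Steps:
A = 13/4 (A = 3 + 1/4 = 3 + 1*(¼) = 3 + ¼ = 13/4 ≈ 3.2500)
s(z) = 17/4 (s(z) = 1 + 13/4 = 17/4)
v(U) = 8 - 20*√U (v(U) = 8 - (-5)*(-4*√U) = 8 - 20*√U)
-22 + v(s(-1 - 1*(-3)))*(-39) = -22 + (8 - 10*√17)*(-39) = -22 + (-312 + 390*√17) = -334 + 390*√17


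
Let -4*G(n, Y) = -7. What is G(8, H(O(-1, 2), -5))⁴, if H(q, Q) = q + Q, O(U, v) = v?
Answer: 2401/256 ≈ 9.3789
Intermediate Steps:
H(q, Q) = Q + q
G(n, Y) = 7/4 (G(n, Y) = -¼*(-7) = 7/4)
G(8, H(O(-1, 2), -5))⁴ = (7/4)⁴ = 2401/256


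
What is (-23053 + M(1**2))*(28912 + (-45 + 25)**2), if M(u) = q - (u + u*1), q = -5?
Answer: -675934720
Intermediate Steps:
M(u) = -5 - 2*u (M(u) = -5 - (u + u*1) = -5 - (u + u) = -5 - 2*u)
(-23053 + M(1**2))*(28912 + (-45 + 25)**2) = (-23053 + (-5 - 2*1**2))*(28912 + (-45 + 25)**2) = (-23053 + (-5 - 2*1))*(28912 + (-20)**2) = (-23053 + (-5 - 2))*(28912 + 400) = (-23053 - 7)*29312 = -23060*29312 = -675934720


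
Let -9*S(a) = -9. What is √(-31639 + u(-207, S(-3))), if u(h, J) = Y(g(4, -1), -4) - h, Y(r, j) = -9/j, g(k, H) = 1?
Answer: 11*I*√1039/2 ≈ 177.28*I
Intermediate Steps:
S(a) = 1 (S(a) = -⅑*(-9) = 1)
u(h, J) = 9/4 - h (u(h, J) = -9/(-4) - h = -9*(-¼) - h = 9/4 - h)
√(-31639 + u(-207, S(-3))) = √(-31639 + (9/4 - 1*(-207))) = √(-31639 + (9/4 + 207)) = √(-31639 + 837/4) = √(-125719/4) = 11*I*√1039/2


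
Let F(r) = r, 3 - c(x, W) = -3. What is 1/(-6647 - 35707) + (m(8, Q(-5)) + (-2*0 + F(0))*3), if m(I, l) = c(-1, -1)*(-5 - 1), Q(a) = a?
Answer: -1524745/42354 ≈ -36.000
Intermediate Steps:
c(x, W) = 6 (c(x, W) = 3 - 1*(-3) = 3 + 3 = 6)
m(I, l) = -36 (m(I, l) = 6*(-5 - 1) = 6*(-6) = -36)
1/(-6647 - 35707) + (m(8, Q(-5)) + (-2*0 + F(0))*3) = 1/(-6647 - 35707) + (-36 + (-2*0 + 0)*3) = 1/(-42354) + (-36 + (0 + 0)*3) = -1/42354 + (-36 + 0*3) = -1/42354 + (-36 + 0) = -1/42354 - 36 = -1524745/42354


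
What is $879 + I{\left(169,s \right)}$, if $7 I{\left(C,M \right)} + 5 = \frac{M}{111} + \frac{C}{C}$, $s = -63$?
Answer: $\frac{227492}{259} \approx 878.35$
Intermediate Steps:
$I{\left(C,M \right)} = - \frac{4}{7} + \frac{M}{777}$ ($I{\left(C,M \right)} = - \frac{5}{7} + \frac{\frac{M}{111} + \frac{C}{C}}{7} = - \frac{5}{7} + \frac{M \frac{1}{111} + 1}{7} = - \frac{5}{7} + \frac{\frac{M}{111} + 1}{7} = - \frac{5}{7} + \frac{1 + \frac{M}{111}}{7} = - \frac{5}{7} + \left(\frac{1}{7} + \frac{M}{777}\right) = - \frac{4}{7} + \frac{M}{777}$)
$879 + I{\left(169,s \right)} = 879 + \left(- \frac{4}{7} + \frac{1}{777} \left(-63\right)\right) = 879 - \frac{169}{259} = \frac{227492}{259}$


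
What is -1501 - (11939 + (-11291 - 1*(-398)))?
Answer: -2547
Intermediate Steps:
-1501 - (11939 + (-11291 - 1*(-398))) = -1501 - (11939 + (-11291 + 398)) = -1501 - (11939 - 10893) = -1501 - 1*1046 = -1501 - 1046 = -2547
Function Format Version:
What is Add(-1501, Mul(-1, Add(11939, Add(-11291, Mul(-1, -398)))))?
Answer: -2547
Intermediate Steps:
Add(-1501, Mul(-1, Add(11939, Add(-11291, Mul(-1, -398))))) = Add(-1501, Mul(-1, Add(11939, Add(-11291, 398)))) = Add(-1501, Mul(-1, Add(11939, -10893))) = Add(-1501, Mul(-1, 1046)) = Add(-1501, -1046) = -2547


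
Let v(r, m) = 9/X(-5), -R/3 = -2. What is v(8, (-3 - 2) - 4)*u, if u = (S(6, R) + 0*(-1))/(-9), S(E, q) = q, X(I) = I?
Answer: 6/5 ≈ 1.2000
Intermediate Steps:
R = 6 (R = -3*(-2) = 6)
v(r, m) = -9/5 (v(r, m) = 9/(-5) = 9*(-1/5) = -9/5)
u = -2/3 (u = (6 + 0*(-1))/(-9) = (6 + 0)*(-1/9) = 6*(-1/9) = -2/3 ≈ -0.66667)
v(8, (-3 - 2) - 4)*u = -9/5*(-2/3) = 6/5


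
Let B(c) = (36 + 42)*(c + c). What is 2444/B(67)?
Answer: 47/201 ≈ 0.23383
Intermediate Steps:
B(c) = 156*c (B(c) = 78*(2*c) = 156*c)
2444/B(67) = 2444/((156*67)) = 2444/10452 = 2444*(1/10452) = 47/201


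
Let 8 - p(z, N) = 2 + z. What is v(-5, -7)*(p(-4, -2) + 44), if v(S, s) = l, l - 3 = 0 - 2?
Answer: 54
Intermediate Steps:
l = 1 (l = 3 + (0 - 2) = 3 - 2 = 1)
v(S, s) = 1
p(z, N) = 6 - z (p(z, N) = 8 - (2 + z) = 8 + (-2 - z) = 6 - z)
v(-5, -7)*(p(-4, -2) + 44) = 1*((6 - 1*(-4)) + 44) = 1*((6 + 4) + 44) = 1*(10 + 44) = 1*54 = 54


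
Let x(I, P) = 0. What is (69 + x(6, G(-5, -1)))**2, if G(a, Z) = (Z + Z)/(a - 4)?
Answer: 4761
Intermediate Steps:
G(a, Z) = 2*Z/(-4 + a) (G(a, Z) = (2*Z)/(-4 + a) = 2*Z/(-4 + a))
(69 + x(6, G(-5, -1)))**2 = (69 + 0)**2 = 69**2 = 4761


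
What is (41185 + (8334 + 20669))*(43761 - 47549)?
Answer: -265872144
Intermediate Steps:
(41185 + (8334 + 20669))*(43761 - 47549) = (41185 + 29003)*(-3788) = 70188*(-3788) = -265872144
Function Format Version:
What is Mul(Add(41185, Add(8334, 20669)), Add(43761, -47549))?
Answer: -265872144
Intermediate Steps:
Mul(Add(41185, Add(8334, 20669)), Add(43761, -47549)) = Mul(Add(41185, 29003), -3788) = Mul(70188, -3788) = -265872144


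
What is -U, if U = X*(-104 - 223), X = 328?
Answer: 107256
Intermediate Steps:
U = -107256 (U = 328*(-104 - 223) = 328*(-327) = -107256)
-U = -1*(-107256) = 107256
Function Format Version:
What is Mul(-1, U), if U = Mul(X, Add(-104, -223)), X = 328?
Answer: 107256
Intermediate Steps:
U = -107256 (U = Mul(328, Add(-104, -223)) = Mul(328, -327) = -107256)
Mul(-1, U) = Mul(-1, -107256) = 107256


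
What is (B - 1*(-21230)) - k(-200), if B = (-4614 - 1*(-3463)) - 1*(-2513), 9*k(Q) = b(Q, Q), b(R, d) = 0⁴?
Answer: 22592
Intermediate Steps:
b(R, d) = 0
k(Q) = 0 (k(Q) = (⅑)*0 = 0)
B = 1362 (B = (-4614 + 3463) + 2513 = -1151 + 2513 = 1362)
(B - 1*(-21230)) - k(-200) = (1362 - 1*(-21230)) - 1*0 = (1362 + 21230) + 0 = 22592 + 0 = 22592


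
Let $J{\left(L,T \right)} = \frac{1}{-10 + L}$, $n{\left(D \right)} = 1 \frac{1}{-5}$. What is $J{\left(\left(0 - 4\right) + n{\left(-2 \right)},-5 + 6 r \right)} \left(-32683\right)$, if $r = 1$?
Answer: $\frac{163415}{71} \approx 2301.6$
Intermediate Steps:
$n{\left(D \right)} = - \frac{1}{5}$ ($n{\left(D \right)} = 1 \left(- \frac{1}{5}\right) = - \frac{1}{5}$)
$J{\left(\left(0 - 4\right) + n{\left(-2 \right)},-5 + 6 r \right)} \left(-32683\right) = \frac{1}{-10 + \left(\left(0 - 4\right) - \frac{1}{5}\right)} \left(-32683\right) = \frac{1}{-10 - \frac{21}{5}} \left(-32683\right) = \frac{1}{- \frac{71}{5}} \left(-32683\right) = \left(- \frac{5}{71}\right) \left(-32683\right) = \frac{163415}{71}$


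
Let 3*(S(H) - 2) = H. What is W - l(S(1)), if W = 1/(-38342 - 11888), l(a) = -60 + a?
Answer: 8689787/150690 ≈ 57.667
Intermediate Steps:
S(H) = 2 + H/3
W = -1/50230 (W = 1/(-50230) = -1/50230 ≈ -1.9908e-5)
W - l(S(1)) = -1/50230 - (-60 + (2 + (⅓)*1)) = -1/50230 - (-60 + (2 + ⅓)) = -1/50230 - (-60 + 7/3) = -1/50230 - 1*(-173/3) = -1/50230 + 173/3 = 8689787/150690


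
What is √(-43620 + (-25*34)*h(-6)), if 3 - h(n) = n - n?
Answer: 9*I*√570 ≈ 214.87*I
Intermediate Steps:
h(n) = 3 (h(n) = 3 - (n - n) = 3 - 1*0 = 3 + 0 = 3)
√(-43620 + (-25*34)*h(-6)) = √(-43620 - 25*34*3) = √(-43620 - 850*3) = √(-43620 - 2550) = √(-46170) = 9*I*√570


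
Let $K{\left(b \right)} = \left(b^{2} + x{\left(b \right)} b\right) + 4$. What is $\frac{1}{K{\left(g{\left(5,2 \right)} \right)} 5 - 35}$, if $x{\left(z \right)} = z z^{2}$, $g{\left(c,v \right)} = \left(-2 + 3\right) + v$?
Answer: $\frac{1}{435} \approx 0.0022989$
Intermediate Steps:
$g{\left(c,v \right)} = 1 + v$
$x{\left(z \right)} = z^{3}$
$K{\left(b \right)} = 4 + b^{2} + b^{4}$ ($K{\left(b \right)} = \left(b^{2} + b^{3} b\right) + 4 = \left(b^{2} + b^{4}\right) + 4 = 4 + b^{2} + b^{4}$)
$\frac{1}{K{\left(g{\left(5,2 \right)} \right)} 5 - 35} = \frac{1}{\left(4 + \left(1 + 2\right)^{2} + \left(1 + 2\right)^{4}\right) 5 - 35} = \frac{1}{\left(4 + 3^{2} + 3^{4}\right) 5 - 35} = \frac{1}{\left(4 + 9 + 81\right) 5 - 35} = \frac{1}{94 \cdot 5 - 35} = \frac{1}{470 - 35} = \frac{1}{435}$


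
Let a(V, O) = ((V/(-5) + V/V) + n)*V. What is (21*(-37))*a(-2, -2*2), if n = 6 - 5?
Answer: 18648/5 ≈ 3729.6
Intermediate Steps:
n = 1
a(V, O) = V*(2 - V/5) (a(V, O) = ((V/(-5) + V/V) + 1)*V = ((V*(-⅕) + 1) + 1)*V = ((-V/5 + 1) + 1)*V = ((1 - V/5) + 1)*V = (2 - V/5)*V = V*(2 - V/5))
(21*(-37))*a(-2, -2*2) = (21*(-37))*((⅕)*(-2)*(10 - 1*(-2))) = -777*(-2)*(10 + 2)/5 = -777*(-2)*12/5 = -777*(-24/5) = 18648/5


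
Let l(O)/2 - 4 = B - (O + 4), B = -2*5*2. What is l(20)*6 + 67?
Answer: -413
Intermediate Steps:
B = -20 (B = -10*2 = -20)
l(O) = -40 - 2*O (l(O) = 8 + 2*(-20 - (O + 4)) = 8 + 2*(-20 - (4 + O)) = 8 + 2*(-20 + (-4 - O)) = 8 + 2*(-24 - O) = 8 + (-48 - 2*O) = -40 - 2*O)
l(20)*6 + 67 = (-40 - 2*20)*6 + 67 = (-40 - 40)*6 + 67 = -80*6 + 67 = -480 + 67 = -413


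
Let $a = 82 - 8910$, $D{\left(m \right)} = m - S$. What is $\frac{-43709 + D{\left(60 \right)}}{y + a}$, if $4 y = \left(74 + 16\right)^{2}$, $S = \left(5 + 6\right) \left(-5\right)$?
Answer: $\frac{43594}{6803} \approx 6.4081$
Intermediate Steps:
$S = -55$ ($S = 11 \left(-5\right) = -55$)
$D{\left(m \right)} = 55 + m$ ($D{\left(m \right)} = m - -55 = m + 55 = 55 + m$)
$a = -8828$ ($a = 82 - 8910 = -8828$)
$y = 2025$ ($y = \frac{\left(74 + 16\right)^{2}}{4} = \frac{90^{2}}{4} = \frac{1}{4} \cdot 8100 = 2025$)
$\frac{-43709 + D{\left(60 \right)}}{y + a} = \frac{-43709 + \left(55 + 60\right)}{2025 - 8828} = \frac{-43709 + 115}{-6803} = \left(-43594\right) \left(- \frac{1}{6803}\right) = \frac{43594}{6803}$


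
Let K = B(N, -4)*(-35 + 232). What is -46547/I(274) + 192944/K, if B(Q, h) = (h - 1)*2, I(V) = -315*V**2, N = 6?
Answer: -456282938177/4658841180 ≈ -97.939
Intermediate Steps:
B(Q, h) = -2 + 2*h (B(Q, h) = (-1 + h)*2 = -2 + 2*h)
K = -1970 (K = (-2 + 2*(-4))*(-35 + 232) = (-2 - 8)*197 = -10*197 = -1970)
-46547/I(274) + 192944/K = -46547/((-315*274**2)) + 192944/(-1970) = -46547/((-315*75076)) + 192944*(-1/1970) = -46547/(-23648940) - 96472/985 = -46547*(-1/23648940) - 96472/985 = 46547/23648940 - 96472/985 = -456282938177/4658841180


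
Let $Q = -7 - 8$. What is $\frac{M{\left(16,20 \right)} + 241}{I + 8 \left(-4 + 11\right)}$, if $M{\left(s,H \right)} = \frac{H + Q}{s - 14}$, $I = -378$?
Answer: $- \frac{487}{644} \approx -0.75621$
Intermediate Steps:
$Q = -15$ ($Q = -7 - 8 = -15$)
$M{\left(s,H \right)} = \frac{-15 + H}{-14 + s}$ ($M{\left(s,H \right)} = \frac{H - 15}{s - 14} = \frac{-15 + H}{-14 + s}$)
$\frac{M{\left(16,20 \right)} + 241}{I + 8 \left(-4 + 11\right)} = \frac{\frac{-15 + 20}{-14 + 16} + 241}{-378 + 8 \left(-4 + 11\right)} = \frac{\frac{1}{2} \cdot 5 + 241}{-378 + 8 \cdot 7} = \frac{\frac{1}{2} \cdot 5 + 241}{-378 + 56} = \frac{\frac{5}{2} + 241}{-322} = \frac{487}{2} \left(- \frac{1}{322}\right) = - \frac{487}{644}$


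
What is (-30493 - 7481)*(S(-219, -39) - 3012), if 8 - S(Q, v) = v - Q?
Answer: 120909216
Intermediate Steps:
S(Q, v) = 8 + Q - v (S(Q, v) = 8 - (v - Q) = 8 + (Q - v) = 8 + Q - v)
(-30493 - 7481)*(S(-219, -39) - 3012) = (-30493 - 7481)*((8 - 219 - 1*(-39)) - 3012) = -37974*((8 - 219 + 39) - 3012) = -37974*(-172 - 3012) = -37974*(-3184) = 120909216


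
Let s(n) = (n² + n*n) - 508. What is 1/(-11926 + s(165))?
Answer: 1/42016 ≈ 2.3800e-5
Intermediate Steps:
s(n) = -508 + 2*n² (s(n) = (n² + n²) - 508 = 2*n² - 508 = -508 + 2*n²)
1/(-11926 + s(165)) = 1/(-11926 + (-508 + 2*165²)) = 1/(-11926 + (-508 + 2*27225)) = 1/(-11926 + (-508 + 54450)) = 1/(-11926 + 53942) = 1/42016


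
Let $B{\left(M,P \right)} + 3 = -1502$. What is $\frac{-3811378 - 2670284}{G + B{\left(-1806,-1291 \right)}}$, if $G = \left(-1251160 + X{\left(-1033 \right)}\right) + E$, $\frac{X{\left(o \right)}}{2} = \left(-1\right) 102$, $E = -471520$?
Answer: $\frac{6481662}{1724389} \approx 3.7588$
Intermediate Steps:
$X{\left(o \right)} = -204$ ($X{\left(o \right)} = 2 \left(\left(-1\right) 102\right) = 2 \left(-102\right) = -204$)
$G = -1722884$ ($G = \left(-1251160 - 204\right) - 471520 = -1251364 - 471520 = -1722884$)
$B{\left(M,P \right)} = -1505$ ($B{\left(M,P \right)} = -3 - 1502 = -1505$)
$\frac{-3811378 - 2670284}{G + B{\left(-1806,-1291 \right)}} = \frac{-3811378 - 2670284}{-1722884 - 1505} = - \frac{6481662}{-1724389} = \left(-6481662\right) \left(- \frac{1}{1724389}\right) = \frac{6481662}{1724389}$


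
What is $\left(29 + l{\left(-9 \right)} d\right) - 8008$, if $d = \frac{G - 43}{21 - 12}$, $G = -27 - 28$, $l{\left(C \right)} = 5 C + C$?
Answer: $-7391$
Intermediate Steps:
$l{\left(C \right)} = 6 C$
$G = -55$
$d = - \frac{98}{9}$ ($d = \frac{-55 - 43}{21 - 12} = - \frac{98}{9} \approx -10.889$)
$\left(29 + l{\left(-9 \right)} d\right) - 8008 = \left(29 + 6 \left(-9\right) \left(- \frac{98}{9}\right)\right) - 8008 = \left(29 - -588\right) + \left(-19142 + 11134\right) = \left(29 + 588\right) - 8008 = 617 - 8008 = -7391$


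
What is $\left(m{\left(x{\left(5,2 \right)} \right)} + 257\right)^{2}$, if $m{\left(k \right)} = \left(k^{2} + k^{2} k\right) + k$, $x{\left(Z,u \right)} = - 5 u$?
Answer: $426409$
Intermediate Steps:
$m{\left(k \right)} = k + k^{2} + k^{3}$ ($m{\left(k \right)} = \left(k^{2} + k^{3}\right) + k = k + k^{2} + k^{3}$)
$\left(m{\left(x{\left(5,2 \right)} \right)} + 257\right)^{2} = \left(\left(-5\right) 2 \left(1 - 10 + \left(\left(-5\right) 2\right)^{2}\right) + 257\right)^{2} = \left(- 10 \left(1 - 10 + \left(-10\right)^{2}\right) + 257\right)^{2} = \left(- 10 \left(1 - 10 + 100\right) + 257\right)^{2} = \left(\left(-10\right) 91 + 257\right)^{2} = \left(-910 + 257\right)^{2} = \left(-653\right)^{2} = 426409$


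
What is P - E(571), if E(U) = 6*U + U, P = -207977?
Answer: -211974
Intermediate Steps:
E(U) = 7*U
P - E(571) = -207977 - 7*571 = -207977 - 1*3997 = -207977 - 3997 = -211974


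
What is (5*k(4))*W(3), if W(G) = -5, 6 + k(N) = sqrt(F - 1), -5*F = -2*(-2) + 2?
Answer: 150 - 5*I*sqrt(55) ≈ 150.0 - 37.081*I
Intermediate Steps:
F = -6/5 (F = -(-2*(-2) + 2)/5 = -(4 + 2)/5 = -1/5*6 = -6/5 ≈ -1.2000)
k(N) = -6 + I*sqrt(55)/5 (k(N) = -6 + sqrt(-6/5 - 1) = -6 + sqrt(-11/5) = -6 + I*sqrt(55)/5)
(5*k(4))*W(3) = (5*(-6 + I*sqrt(55)/5))*(-5) = (-30 + I*sqrt(55))*(-5) = 150 - 5*I*sqrt(55)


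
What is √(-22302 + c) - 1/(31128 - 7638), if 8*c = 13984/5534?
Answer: -1/23490 + 2*I*√42687034730/2767 ≈ -4.2571e-5 + 149.34*I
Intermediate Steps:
c = 874/2767 (c = (13984/5534)/8 = (13984*(1/5534))/8 = (⅛)*(6992/2767) = 874/2767 ≈ 0.31587)
√(-22302 + c) - 1/(31128 - 7638) = √(-22302 + 874/2767) - 1/(31128 - 7638) = √(-61708760/2767) - 1/23490 = 2*I*√42687034730/2767 - 1*1/23490 = 2*I*√42687034730/2767 - 1/23490 = -1/23490 + 2*I*√42687034730/2767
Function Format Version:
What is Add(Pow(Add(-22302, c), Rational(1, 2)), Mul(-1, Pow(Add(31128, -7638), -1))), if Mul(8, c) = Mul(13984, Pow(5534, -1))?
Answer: Add(Rational(-1, 23490), Mul(Rational(2, 2767), I, Pow(42687034730, Rational(1, 2)))) ≈ Add(-4.2571e-5, Mul(149.34, I))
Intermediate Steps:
c = Rational(874, 2767) (c = Mul(Rational(1, 8), Mul(13984, Pow(5534, -1))) = Mul(Rational(1, 8), Mul(13984, Rational(1, 5534))) = Mul(Rational(1, 8), Rational(6992, 2767)) = Rational(874, 2767) ≈ 0.31587)
Add(Pow(Add(-22302, c), Rational(1, 2)), Mul(-1, Pow(Add(31128, -7638), -1))) = Add(Pow(Add(-22302, Rational(874, 2767)), Rational(1, 2)), Mul(-1, Pow(Add(31128, -7638), -1))) = Add(Pow(Rational(-61708760, 2767), Rational(1, 2)), Mul(-1, Pow(23490, -1))) = Add(Mul(Rational(2, 2767), I, Pow(42687034730, Rational(1, 2))), Mul(-1, Rational(1, 23490))) = Add(Mul(Rational(2, 2767), I, Pow(42687034730, Rational(1, 2))), Rational(-1, 23490)) = Add(Rational(-1, 23490), Mul(Rational(2, 2767), I, Pow(42687034730, Rational(1, 2))))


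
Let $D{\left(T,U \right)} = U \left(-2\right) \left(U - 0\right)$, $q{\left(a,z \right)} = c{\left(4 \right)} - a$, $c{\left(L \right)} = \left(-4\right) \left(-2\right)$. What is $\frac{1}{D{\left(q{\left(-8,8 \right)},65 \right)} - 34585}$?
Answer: $- \frac{1}{43035} \approx -2.3237 \cdot 10^{-5}$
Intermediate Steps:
$c{\left(L \right)} = 8$
$q{\left(a,z \right)} = 8 - a$
$D{\left(T,U \right)} = - 2 U^{2}$ ($D{\left(T,U \right)} = - 2 U \left(U + 0\right) = - 2 U U = - 2 U^{2}$)
$\frac{1}{D{\left(q{\left(-8,8 \right)},65 \right)} - 34585} = \frac{1}{- 2 \cdot 65^{2} - 34585} = \frac{1}{\left(-2\right) 4225 - 34585} = \frac{1}{-8450 - 34585} = \frac{1}{-43035} = - \frac{1}{43035}$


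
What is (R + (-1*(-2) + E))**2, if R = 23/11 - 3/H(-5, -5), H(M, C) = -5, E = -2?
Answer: 21904/3025 ≈ 7.2410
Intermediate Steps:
R = 148/55 (R = 23/11 - 3/(-5) = 23*(1/11) - 3*(-1/5) = 23/11 + 3/5 = 148/55 ≈ 2.6909)
(R + (-1*(-2) + E))**2 = (148/55 + (-1*(-2) - 2))**2 = (148/55 + (2 - 2))**2 = (148/55 + 0)**2 = (148/55)**2 = 21904/3025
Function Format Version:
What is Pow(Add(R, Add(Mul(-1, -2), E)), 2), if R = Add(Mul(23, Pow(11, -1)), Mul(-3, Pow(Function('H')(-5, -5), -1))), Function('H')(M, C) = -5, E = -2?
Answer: Rational(21904, 3025) ≈ 7.2410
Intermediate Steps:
R = Rational(148, 55) (R = Add(Mul(23, Pow(11, -1)), Mul(-3, Pow(-5, -1))) = Add(Mul(23, Rational(1, 11)), Mul(-3, Rational(-1, 5))) = Add(Rational(23, 11), Rational(3, 5)) = Rational(148, 55) ≈ 2.6909)
Pow(Add(R, Add(Mul(-1, -2), E)), 2) = Pow(Add(Rational(148, 55), Add(Mul(-1, -2), -2)), 2) = Pow(Add(Rational(148, 55), Add(2, -2)), 2) = Pow(Add(Rational(148, 55), 0), 2) = Pow(Rational(148, 55), 2) = Rational(21904, 3025)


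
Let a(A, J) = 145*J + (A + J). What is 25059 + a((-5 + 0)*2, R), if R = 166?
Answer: 49285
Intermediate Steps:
a(A, J) = A + 146*J
25059 + a((-5 + 0)*2, R) = 25059 + ((-5 + 0)*2 + 146*166) = 25059 + (-5*2 + 24236) = 25059 + (-10 + 24236) = 25059 + 24226 = 49285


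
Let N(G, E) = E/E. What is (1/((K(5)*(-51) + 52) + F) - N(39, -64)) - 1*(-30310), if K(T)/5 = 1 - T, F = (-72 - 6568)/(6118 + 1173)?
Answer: 236692444699/7809312 ≈ 30309.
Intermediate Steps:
F = -6640/7291 ≈ -0.91071
K(T) = 5 - 5*T (K(T) = 5*(1 - T) = 5 - 5*T)
N(G, E) = 1
(1/((K(5)*(-51) + 52) + F) - N(39, -64)) - 1*(-30310) = (1/(((5 - 5*5)*(-51) + 52) - 6640/7291) - 1*1) - 1*(-30310) = (1/(((5 - 25)*(-51) + 52) - 6640/7291) - 1) + 30310 = (1/((-20*(-51) + 52) - 6640/7291) - 1) + 30310 = (1/((1020 + 52) - 6640/7291) - 1) + 30310 = (1/(1072 - 6640/7291) - 1) + 30310 = (1/(7809312/7291) - 1) + 30310 = (7291/7809312 - 1) + 30310 = -7802021/7809312 + 30310 = 236692444699/7809312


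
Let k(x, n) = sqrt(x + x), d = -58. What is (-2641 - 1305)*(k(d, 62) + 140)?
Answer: -552440 - 7892*I*sqrt(29) ≈ -5.5244e+5 - 42500.0*I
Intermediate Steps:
k(x, n) = sqrt(2)*sqrt(x) (k(x, n) = sqrt(2*x) = sqrt(2)*sqrt(x))
(-2641 - 1305)*(k(d, 62) + 140) = (-2641 - 1305)*(sqrt(2)*sqrt(-58) + 140) = -3946*(sqrt(2)*(I*sqrt(58)) + 140) = -3946*(2*I*sqrt(29) + 140) = -3946*(140 + 2*I*sqrt(29)) = -552440 - 7892*I*sqrt(29)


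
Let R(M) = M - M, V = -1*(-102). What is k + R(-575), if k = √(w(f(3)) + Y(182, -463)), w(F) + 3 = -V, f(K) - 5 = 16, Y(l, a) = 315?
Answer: √210 ≈ 14.491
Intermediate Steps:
f(K) = 21 (f(K) = 5 + 16 = 21)
V = 102
w(F) = -105 (w(F) = -3 - 1*102 = -3 - 102 = -105)
R(M) = 0
k = √210 (k = √(-105 + 315) = √210 ≈ 14.491)
k + R(-575) = √210 + 0 = √210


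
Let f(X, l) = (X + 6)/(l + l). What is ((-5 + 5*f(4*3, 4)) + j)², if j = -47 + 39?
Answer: 49/16 ≈ 3.0625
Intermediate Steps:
j = -8
f(X, l) = (6 + X)/(2*l) (f(X, l) = (6 + X)/((2*l)) = (6 + X)*(1/(2*l)) = (6 + X)/(2*l))
((-5 + 5*f(4*3, 4)) + j)² = ((-5 + 5*((½)*(6 + 4*3)/4)) - 8)² = ((-5 + 5*((½)*(¼)*(6 + 12))) - 8)² = ((-5 + 5*((½)*(¼)*18)) - 8)² = ((-5 + 5*(9/4)) - 8)² = ((-5 + 45/4) - 8)² = (25/4 - 8)² = (-7/4)² = 49/16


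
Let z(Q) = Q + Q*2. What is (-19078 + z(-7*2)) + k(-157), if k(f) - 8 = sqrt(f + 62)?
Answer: -19112 + I*sqrt(95) ≈ -19112.0 + 9.7468*I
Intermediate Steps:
z(Q) = 3*Q (z(Q) = Q + 2*Q = 3*Q)
k(f) = 8 + sqrt(62 + f) (k(f) = 8 + sqrt(f + 62) = 8 + sqrt(62 + f))
(-19078 + z(-7*2)) + k(-157) = (-19078 + 3*(-7*2)) + (8 + sqrt(62 - 157)) = (-19078 + 3*(-14)) + (8 + sqrt(-95)) = (-19078 - 42) + (8 + I*sqrt(95)) = -19120 + (8 + I*sqrt(95)) = -19112 + I*sqrt(95)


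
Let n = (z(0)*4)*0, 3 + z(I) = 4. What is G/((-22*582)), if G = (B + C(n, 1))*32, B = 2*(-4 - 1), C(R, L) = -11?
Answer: 56/1067 ≈ 0.052484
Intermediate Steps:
z(I) = 1 (z(I) = -3 + 4 = 1)
n = 0 (n = (1*4)*0 = 4*0 = 0)
B = -10 (B = 2*(-5) = -10)
G = -672 (G = (-10 - 11)*32 = -21*32 = -672)
G/((-22*582)) = -672/((-22*582)) = -672/(-12804) = -672*(-1/12804) = 56/1067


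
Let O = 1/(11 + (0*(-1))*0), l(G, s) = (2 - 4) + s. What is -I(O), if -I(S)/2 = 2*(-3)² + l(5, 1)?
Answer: 34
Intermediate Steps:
l(G, s) = -2 + s
O = 1/11 (O = 1/(11 + 0*0) = 1/(11 + 0) = 1/11 ≈ 0.090909)
I(S) = -34 (I(S) = -2*(2*(-3)² + (-2 + 1)) = -2*(2*9 - 1) = -2*(18 - 1) = -2*17 = -34)
-I(O) = -1*(-34) = 34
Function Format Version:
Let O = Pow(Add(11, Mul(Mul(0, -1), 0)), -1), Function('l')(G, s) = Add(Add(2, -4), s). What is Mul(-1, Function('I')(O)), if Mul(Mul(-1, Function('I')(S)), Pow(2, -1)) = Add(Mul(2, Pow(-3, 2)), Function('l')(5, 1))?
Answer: 34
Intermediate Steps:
Function('l')(G, s) = Add(-2, s)
O = Rational(1, 11) (O = Pow(Add(11, Mul(0, 0)), -1) = Pow(Add(11, 0), -1) = Pow(11, -1) = Rational(1, 11) ≈ 0.090909)
Function('I')(S) = -34 (Function('I')(S) = Mul(-2, Add(Mul(2, Pow(-3, 2)), Add(-2, 1))) = Mul(-2, Add(Mul(2, 9), -1)) = Mul(-2, Add(18, -1)) = Mul(-2, 17) = -34)
Mul(-1, Function('I')(O)) = Mul(-1, -34) = 34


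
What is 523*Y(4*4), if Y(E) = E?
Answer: 8368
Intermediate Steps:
523*Y(4*4) = 523*(4*4) = 523*16 = 8368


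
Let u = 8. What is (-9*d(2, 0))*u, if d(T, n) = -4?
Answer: 288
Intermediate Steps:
(-9*d(2, 0))*u = -9*(-4)*8 = 36*8 = 288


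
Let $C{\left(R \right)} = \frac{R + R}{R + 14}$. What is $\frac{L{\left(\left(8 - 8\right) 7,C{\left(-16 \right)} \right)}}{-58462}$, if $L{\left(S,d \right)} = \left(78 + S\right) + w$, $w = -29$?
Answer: $- \frac{49}{58462} \approx -0.00083815$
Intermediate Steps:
$C{\left(R \right)} = \frac{2 R}{14 + R}$
$L{\left(S,d \right)} = 49 + S$ ($L{\left(S,d \right)} = \left(78 + S\right) - 29 = 49 + S$)
$\frac{L{\left(\left(8 - 8\right) 7,C{\left(-16 \right)} \right)}}{-58462} = \frac{49 + \left(8 - 8\right) 7}{-58462} = \left(49 + 0 \cdot 7\right) \left(- \frac{1}{58462}\right) = \left(49 + 0\right) \left(- \frac{1}{58462}\right) = 49 \left(- \frac{1}{58462}\right) = - \frac{49}{58462}$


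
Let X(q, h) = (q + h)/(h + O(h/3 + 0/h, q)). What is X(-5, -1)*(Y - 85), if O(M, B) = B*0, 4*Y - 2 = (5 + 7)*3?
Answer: -453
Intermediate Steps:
Y = 19/2 (Y = ½ + ((5 + 7)*3)/4 = ½ + (12*3)/4 = ½ + (¼)*36 = ½ + 9 = 19/2 ≈ 9.5000)
O(M, B) = 0
X(q, h) = (h + q)/h (X(q, h) = (q + h)/(h + 0) = (h + q)/h)
X(-5, -1)*(Y - 85) = ((-1 - 5)/(-1))*(19/2 - 85) = -1*(-6)*(-151/2) = 6*(-151/2) = -453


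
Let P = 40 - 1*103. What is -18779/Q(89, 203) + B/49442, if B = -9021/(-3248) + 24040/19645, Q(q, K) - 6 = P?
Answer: 11848589360168557/35964078366048 ≈ 329.46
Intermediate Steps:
P = -63 (P = 40 - 103 = -63)
Q(q, K) = -57 (Q(q, K) = 6 - 63 = -57)
B = 51059893/12761392 (B = -9021*(-1/3248) + 24040*(1/19645) = 9021/3248 + 4808/3929 = 51059893/12761392 ≈ 4.0011)
-18779/Q(89, 203) + B/49442 = -18779/(-57) + (51059893/12761392)/49442 = -18779*(-1/57) + (51059893/12761392)*(1/49442) = 18779/57 + 51059893/630948743264 = 11848589360168557/35964078366048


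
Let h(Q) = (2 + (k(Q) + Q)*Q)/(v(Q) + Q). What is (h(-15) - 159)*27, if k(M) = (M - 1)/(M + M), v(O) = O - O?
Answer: -23436/5 ≈ -4687.2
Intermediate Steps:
v(O) = 0
k(M) = (-1 + M)/(2*M) (k(M) = (-1 + M)/((2*M)) = (-1 + M)*(1/(2*M)) = (-1 + M)/(2*M))
h(Q) = (2 + Q*(Q + (-1 + Q)/(2*Q)))/Q (h(Q) = (2 + ((-1 + Q)/(2*Q) + Q)*Q)/(0 + Q) = (2 + (Q + (-1 + Q)/(2*Q))*Q)/Q = (2 + Q*(Q + (-1 + Q)/(2*Q)))/Q)
(h(-15) - 159)*27 = ((½ - 15 + (3/2)/(-15)) - 159)*27 = ((½ - 15 + (3/2)*(-1/15)) - 159)*27 = ((½ - 15 - ⅒) - 159)*27 = (-73/5 - 159)*27 = -868/5*27 = -23436/5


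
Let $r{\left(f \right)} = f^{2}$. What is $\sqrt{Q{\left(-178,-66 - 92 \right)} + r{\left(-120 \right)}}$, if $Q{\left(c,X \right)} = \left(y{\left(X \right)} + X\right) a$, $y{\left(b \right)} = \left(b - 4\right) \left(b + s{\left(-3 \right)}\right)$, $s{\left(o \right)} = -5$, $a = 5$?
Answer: $2 \sqrt{36410} \approx 381.63$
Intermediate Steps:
$y{\left(b \right)} = \left(-5 + b\right) \left(-4 + b\right)$ ($y{\left(b \right)} = \left(b - 4\right) \left(b - 5\right) = \left(-4 + b\right) \left(-5 + b\right) = \left(-5 + b\right) \left(-4 + b\right)$)
$Q{\left(c,X \right)} = 100 - 40 X + 5 X^{2}$ ($Q{\left(c,X \right)} = \left(\left(20 + X^{2} - 9 X\right) + X\right) 5 = \left(20 + X^{2} - 8 X\right) 5 = 100 - 40 X + 5 X^{2}$)
$\sqrt{Q{\left(-178,-66 - 92 \right)} + r{\left(-120 \right)}} = \sqrt{\left(100 - 40 \left(-66 - 92\right) + 5 \left(-66 - 92\right)^{2}\right) + \left(-120\right)^{2}} = \sqrt{\left(100 - 40 \left(-66 - 92\right) + 5 \left(-66 - 92\right)^{2}\right) + 14400} = \sqrt{\left(100 - -6320 + 5 \left(-158\right)^{2}\right) + 14400} = \sqrt{\left(100 + 6320 + 5 \cdot 24964\right) + 14400} = \sqrt{\left(100 + 6320 + 124820\right) + 14400} = \sqrt{131240 + 14400} = \sqrt{145640} = 2 \sqrt{36410}$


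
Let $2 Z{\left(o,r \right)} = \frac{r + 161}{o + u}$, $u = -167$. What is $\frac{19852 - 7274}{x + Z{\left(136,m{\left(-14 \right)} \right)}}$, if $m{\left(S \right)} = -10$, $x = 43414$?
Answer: $\frac{779836}{2691517} \approx 0.28974$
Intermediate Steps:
$Z{\left(o,r \right)} = \frac{161 + r}{2 \left(-167 + o\right)}$ ($Z{\left(o,r \right)} = \frac{\left(r + 161\right) \frac{1}{o - 167}}{2} = \frac{\left(161 + r\right) \frac{1}{-167 + o}}{2} = \frac{\frac{1}{-167 + o} \left(161 + r\right)}{2} = \frac{161 + r}{2 \left(-167 + o\right)}$)
$\frac{19852 - 7274}{x + Z{\left(136,m{\left(-14 \right)} \right)}} = \frac{19852 - 7274}{43414 + \frac{161 - 10}{2 \left(-167 + 136\right)}} = \frac{12578}{43414 + \frac{1}{2} \frac{1}{-31} \cdot 151} = \frac{12578}{43414 + \frac{1}{2} \left(- \frac{1}{31}\right) 151} = \frac{12578}{43414 - \frac{151}{62}} = \frac{12578}{\frac{2691517}{62}} = 12578 \cdot \frac{62}{2691517} = \frac{779836}{2691517}$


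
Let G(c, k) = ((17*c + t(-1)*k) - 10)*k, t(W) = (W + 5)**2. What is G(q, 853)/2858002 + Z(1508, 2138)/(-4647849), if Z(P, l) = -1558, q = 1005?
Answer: 17401332209221/1897651676814 ≈ 9.1699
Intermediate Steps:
t(W) = (5 + W)**2
G(c, k) = k*(-10 + 16*k + 17*c) (G(c, k) = ((17*c + (5 - 1)**2*k) - 10)*k = ((17*c + 4**2*k) - 10)*k = ((17*c + 16*k) - 10)*k = ((16*k + 17*c) - 10)*k = (-10 + 16*k + 17*c)*k = k*(-10 + 16*k + 17*c))
G(q, 853)/2858002 + Z(1508, 2138)/(-4647849) = (853*(-10 + 16*853 + 17*1005))/2858002 - 1558/(-4647849) = (853*(-10 + 13648 + 17085))*(1/2858002) - 1558*(-1/4647849) = (853*30723)*(1/2858002) + 1558/4647849 = 26206719*(1/2858002) + 1558/4647849 = 3743817/408286 + 1558/4647849 = 17401332209221/1897651676814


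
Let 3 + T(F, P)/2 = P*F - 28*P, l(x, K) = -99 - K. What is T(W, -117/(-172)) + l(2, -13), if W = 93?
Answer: -307/86 ≈ -3.5698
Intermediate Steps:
T(F, P) = -6 - 56*P + 2*F*P (T(F, P) = -6 + 2*(P*F - 28*P) = -6 + 2*(F*P - 28*P) = -6 + 2*(-28*P + F*P) = -6 + (-56*P + 2*F*P) = -6 - 56*P + 2*F*P)
T(W, -117/(-172)) + l(2, -13) = (-6 - (-6552)/(-172) + 2*93*(-117/(-172))) + (-99 - 1*(-13)) = (-6 - (-6552)*(-1)/172 + 2*93*(-117*(-1/172))) + (-99 + 13) = (-6 - 56*117/172 + 2*93*(117/172)) - 86 = (-6 - 1638/43 + 10881/86) - 86 = 7089/86 - 86 = -307/86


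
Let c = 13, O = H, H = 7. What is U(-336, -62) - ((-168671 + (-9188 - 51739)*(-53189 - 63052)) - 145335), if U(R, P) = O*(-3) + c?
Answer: -7081901409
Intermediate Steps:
O = 7
U(R, P) = -8 (U(R, P) = 7*(-3) + 13 = -21 + 13 = -8)
U(-336, -62) - ((-168671 + (-9188 - 51739)*(-53189 - 63052)) - 145335) = -8 - ((-168671 + (-9188 - 51739)*(-53189 - 63052)) - 145335) = -8 - ((-168671 - 60927*(-116241)) - 145335) = -8 - ((-168671 + 7082215407) - 145335) = -8 - (7082046736 - 145335) = -8 - 1*7081901401 = -8 - 7081901401 = -7081901409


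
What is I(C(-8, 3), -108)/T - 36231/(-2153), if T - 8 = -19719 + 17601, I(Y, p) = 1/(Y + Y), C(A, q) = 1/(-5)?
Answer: 30581117/1817132 ≈ 16.829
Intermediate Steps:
C(A, q) = -⅕
I(Y, p) = 1/(2*Y)
T = -2110 (T = 8 + (-19719 + 17601) = 8 - 2118 = -2110)
I(C(-8, 3), -108)/T - 36231/(-2153) = (1/(2*(-⅕)))/(-2110) - 36231/(-2153) = ((½)*(-5))*(-1/2110) - 36231*(-1/2153) = -5/2*(-1/2110) + 36231/2153 = 1/844 + 36231/2153 = 30581117/1817132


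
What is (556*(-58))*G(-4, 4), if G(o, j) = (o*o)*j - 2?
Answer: -1999376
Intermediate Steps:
G(o, j) = -2 + j*o**2 (G(o, j) = o**2*j - 2 = j*o**2 - 2 = -2 + j*o**2)
(556*(-58))*G(-4, 4) = (556*(-58))*(-2 + 4*(-4)**2) = -32248*(-2 + 4*16) = -32248*(-2 + 64) = -32248*62 = -1999376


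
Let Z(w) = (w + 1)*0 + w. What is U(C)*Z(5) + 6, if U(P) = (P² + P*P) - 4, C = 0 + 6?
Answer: 346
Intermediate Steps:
C = 6
U(P) = -4 + 2*P² (U(P) = (P² + P²) - 4 = 2*P² - 4 = -4 + 2*P²)
Z(w) = w (Z(w) = (1 + w)*0 + w = 0 + w = w)
U(C)*Z(5) + 6 = (-4 + 2*6²)*5 + 6 = (-4 + 2*36)*5 + 6 = (-4 + 72)*5 + 6 = 68*5 + 6 = 340 + 6 = 346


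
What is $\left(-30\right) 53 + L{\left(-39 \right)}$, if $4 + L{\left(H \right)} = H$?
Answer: $-1633$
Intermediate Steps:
$L{\left(H \right)} = -4 + H$
$\left(-30\right) 53 + L{\left(-39 \right)} = \left(-30\right) 53 - 43 = -1590 - 43 = -1633$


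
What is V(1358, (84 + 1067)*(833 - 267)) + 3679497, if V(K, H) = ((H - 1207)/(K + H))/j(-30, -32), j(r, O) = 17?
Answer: 4537231976915/1233112 ≈ 3.6795e+6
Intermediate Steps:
V(K, H) = (-1207 + H)/(17*(H + K)) (V(K, H) = ((H - 1207)/(K + H))/17 = ((-1207 + H)/(H + K))*(1/17) = (-1207 + H)/(17*(H + K)))
V(1358, (84 + 1067)*(833 - 267)) + 3679497 = (-71 + ((84 + 1067)*(833 - 267))/17)/((84 + 1067)*(833 - 267) + 1358) + 3679497 = (-71 + (1151*566)/17)/(1151*566 + 1358) + 3679497 = (-71 + (1/17)*651466)/(651466 + 1358) + 3679497 = (-71 + 651466/17)/652824 + 3679497 = (1/652824)*(650259/17) + 3679497 = 72251/1233112 + 3679497 = 4537231976915/1233112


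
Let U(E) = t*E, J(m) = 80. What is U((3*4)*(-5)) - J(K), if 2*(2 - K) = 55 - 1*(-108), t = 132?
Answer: -8000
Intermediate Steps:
K = -159/2 (K = 2 - (55 - 1*(-108))/2 = 2 - (55 + 108)/2 = 2 - ½*163 = 2 - 163/2 = -159/2 ≈ -79.500)
U(E) = 132*E
U((3*4)*(-5)) - J(K) = 132*((3*4)*(-5)) - 1*80 = 132*(12*(-5)) - 80 = 132*(-60) - 80 = -7920 - 80 = -8000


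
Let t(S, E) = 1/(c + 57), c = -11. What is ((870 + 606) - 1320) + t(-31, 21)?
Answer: 7177/46 ≈ 156.02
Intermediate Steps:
t(S, E) = 1/46 (t(S, E) = 1/(-11 + 57) = 1/46)
((870 + 606) - 1320) + t(-31, 21) = ((870 + 606) - 1320) + 1/46 = (1476 - 1320) + 1/46 = 156 + 1/46 = 7177/46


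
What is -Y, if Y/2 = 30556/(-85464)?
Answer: 7639/10683 ≈ 0.71506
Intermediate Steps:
Y = -7639/10683 (Y = 2*(30556/(-85464)) = 2*(30556*(-1/85464)) = 2*(-7639/21366) = -7639/10683 ≈ -0.71506)
-Y = -1*(-7639/10683) = 7639/10683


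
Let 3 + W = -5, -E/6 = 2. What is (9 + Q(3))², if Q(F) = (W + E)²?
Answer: 167281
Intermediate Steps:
E = -12 (E = -6*2 = -12)
W = -8 (W = -3 - 5 = -8)
Q(F) = 400 (Q(F) = (-8 - 12)² = (-20)² = 400)
(9 + Q(3))² = (9 + 400)² = 409² = 167281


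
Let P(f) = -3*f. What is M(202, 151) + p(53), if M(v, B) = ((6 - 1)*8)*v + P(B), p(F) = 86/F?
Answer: 404317/53 ≈ 7628.6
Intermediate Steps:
M(v, B) = -3*B + 40*v (M(v, B) = ((6 - 1)*8)*v - 3*B = (5*8)*v - 3*B = 40*v - 3*B = -3*B + 40*v)
M(202, 151) + p(53) = (-3*151 + 40*202) + 86/53 = (-453 + 8080) + 86*(1/53) = 7627 + 86/53 = 404317/53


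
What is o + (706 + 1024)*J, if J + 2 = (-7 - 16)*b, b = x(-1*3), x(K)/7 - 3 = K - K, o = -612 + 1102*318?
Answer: -489226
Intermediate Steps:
o = 349824 (o = -612 + 350436 = 349824)
x(K) = 21 (x(K) = 21 + 7*(K - K) = 21 + 7*0 = 21 + 0 = 21)
b = 21
J = -485 (J = -2 + (-7 - 16)*21 = -2 - 23*21 = -2 - 483 = -485)
o + (706 + 1024)*J = 349824 + (706 + 1024)*(-485) = 349824 + 1730*(-485) = 349824 - 839050 = -489226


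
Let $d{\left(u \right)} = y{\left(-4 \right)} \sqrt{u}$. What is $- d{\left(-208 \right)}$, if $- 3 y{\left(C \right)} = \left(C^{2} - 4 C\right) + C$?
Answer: $\frac{112 i \sqrt{13}}{3} \approx 134.61 i$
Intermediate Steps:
$y{\left(C \right)} = C - \frac{C^{2}}{3}$ ($y{\left(C \right)} = - \frac{\left(C^{2} - 4 C\right) + C}{3} = - \frac{C^{2} - 3 C}{3} = C - \frac{C^{2}}{3}$)
$d{\left(u \right)} = - \frac{28 \sqrt{u}}{3}$ ($d{\left(u \right)} = \frac{1}{3} \left(-4\right) \left(3 - -4\right) \sqrt{u} = \frac{1}{3} \left(-4\right) \left(3 + 4\right) \sqrt{u} = \frac{1}{3} \left(-4\right) 7 \sqrt{u} = - \frac{28 \sqrt{u}}{3}$)
$- d{\left(-208 \right)} = - \frac{\left(-28\right) \sqrt{-208}}{3} = - \frac{\left(-28\right) 4 i \sqrt{13}}{3} = - \frac{\left(-112\right) i \sqrt{13}}{3} = \frac{112 i \sqrt{13}}{3}$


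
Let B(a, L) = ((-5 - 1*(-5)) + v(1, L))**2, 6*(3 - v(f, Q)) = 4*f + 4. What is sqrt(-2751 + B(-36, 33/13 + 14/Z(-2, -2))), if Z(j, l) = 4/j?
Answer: I*sqrt(24734)/3 ≈ 52.423*I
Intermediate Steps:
v(f, Q) = 7/3 - 2*f/3 (v(f, Q) = 3 - (4*f + 4)/6 = 3 - (4 + 4*f)/6 = 3 + (-2/3 - 2*f/3) = 7/3 - 2*f/3)
B(a, L) = 25/9 (B(a, L) = ((-5 - 1*(-5)) + (7/3 - 2/3*1))**2 = ((-5 + 5) + (7/3 - 2/3))**2 = (0 + 5/3)**2 = (5/3)**2 = 25/9)
sqrt(-2751 + B(-36, 33/13 + 14/Z(-2, -2))) = sqrt(-2751 + 25/9) = sqrt(-24734/9) = I*sqrt(24734)/3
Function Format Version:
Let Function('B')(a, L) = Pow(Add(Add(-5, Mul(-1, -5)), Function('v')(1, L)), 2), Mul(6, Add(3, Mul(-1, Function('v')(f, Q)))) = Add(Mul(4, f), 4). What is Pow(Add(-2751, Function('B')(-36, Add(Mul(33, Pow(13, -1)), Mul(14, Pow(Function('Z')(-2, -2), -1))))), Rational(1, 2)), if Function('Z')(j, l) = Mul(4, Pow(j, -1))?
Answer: Mul(Rational(1, 3), I, Pow(24734, Rational(1, 2))) ≈ Mul(52.423, I)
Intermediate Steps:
Function('v')(f, Q) = Add(Rational(7, 3), Mul(Rational(-2, 3), f)) (Function('v')(f, Q) = Add(3, Mul(Rational(-1, 6), Add(Mul(4, f), 4))) = Add(3, Mul(Rational(-1, 6), Add(4, Mul(4, f)))) = Add(3, Add(Rational(-2, 3), Mul(Rational(-2, 3), f))) = Add(Rational(7, 3), Mul(Rational(-2, 3), f)))
Function('B')(a, L) = Rational(25, 9) (Function('B')(a, L) = Pow(Add(Add(-5, Mul(-1, -5)), Add(Rational(7, 3), Mul(Rational(-2, 3), 1))), 2) = Pow(Add(Add(-5, 5), Add(Rational(7, 3), Rational(-2, 3))), 2) = Pow(Add(0, Rational(5, 3)), 2) = Pow(Rational(5, 3), 2) = Rational(25, 9))
Pow(Add(-2751, Function('B')(-36, Add(Mul(33, Pow(13, -1)), Mul(14, Pow(Function('Z')(-2, -2), -1))))), Rational(1, 2)) = Pow(Add(-2751, Rational(25, 9)), Rational(1, 2)) = Pow(Rational(-24734, 9), Rational(1, 2)) = Mul(Rational(1, 3), I, Pow(24734, Rational(1, 2)))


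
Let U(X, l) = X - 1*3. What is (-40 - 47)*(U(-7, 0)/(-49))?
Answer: -870/49 ≈ -17.755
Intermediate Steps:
U(X, l) = -3 + X (U(X, l) = X - 3 = -3 + X)
(-40 - 47)*(U(-7, 0)/(-49)) = (-40 - 47)*((-3 - 7)/(-49)) = -(-870)*(-1)/49 = -87*10/49 = -870/49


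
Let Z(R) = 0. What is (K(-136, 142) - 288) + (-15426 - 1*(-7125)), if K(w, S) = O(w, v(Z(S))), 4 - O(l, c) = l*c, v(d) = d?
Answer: -8585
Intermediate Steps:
O(l, c) = 4 - c*l (O(l, c) = 4 - l*c = 4 - c*l)
K(w, S) = 4 (K(w, S) = 4 - 1*0*w = 4 + 0 = 4)
(K(-136, 142) - 288) + (-15426 - 1*(-7125)) = (4 - 288) + (-15426 - 1*(-7125)) = -284 + (-15426 + 7125) = -284 - 8301 = -8585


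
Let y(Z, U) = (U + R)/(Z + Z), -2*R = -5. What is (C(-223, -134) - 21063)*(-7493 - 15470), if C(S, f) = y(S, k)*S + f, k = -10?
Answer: 1947331289/4 ≈ 4.8683e+8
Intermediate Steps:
R = 5/2 (R = -½*(-5) = 5/2 ≈ 2.5000)
y(Z, U) = (5/2 + U)/(2*Z) (y(Z, U) = (U + 5/2)/(Z + Z) = (5/2 + U)/((2*Z)) = (5/2 + U)*(1/(2*Z)) = (5/2 + U)/(2*Z))
C(S, f) = -15/4 + f (C(S, f) = ((5 + 2*(-10))/(4*S))*S + f = ((5 - 20)/(4*S))*S + f = ((¼)*(-15)/S)*S + f = (-15/(4*S))*S + f = -15/4 + f)
(C(-223, -134) - 21063)*(-7493 - 15470) = ((-15/4 - 134) - 21063)*(-7493 - 15470) = (-551/4 - 21063)*(-22963) = -84803/4*(-22963) = 1947331289/4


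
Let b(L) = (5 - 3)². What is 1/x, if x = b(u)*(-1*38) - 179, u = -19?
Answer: -1/331 ≈ -0.0030211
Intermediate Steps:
b(L) = 4 (b(L) = 2² = 4)
x = -331 (x = 4*(-1*38) - 179 = 4*(-38) - 179 = -152 - 179 = -331)
1/x = 1/(-331) = -1/331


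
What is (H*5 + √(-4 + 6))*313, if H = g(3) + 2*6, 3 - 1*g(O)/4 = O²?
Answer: -18780 + 313*√2 ≈ -18337.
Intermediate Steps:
g(O) = 12 - 4*O²
H = -12 (H = (12 - 4*3²) + 2*6 = (12 - 4*9) + 12 = (12 - 36) + 12 = -24 + 12 = -12)
(H*5 + √(-4 + 6))*313 = (-12*5 + √(-4 + 6))*313 = (-60 + √2)*313 = -18780 + 313*√2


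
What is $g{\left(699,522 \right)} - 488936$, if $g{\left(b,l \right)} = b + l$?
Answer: $-487715$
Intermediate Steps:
$g{\left(699,522 \right)} - 488936 = \left(699 + 522\right) - 488936 = 1221 - 488936 = -487715$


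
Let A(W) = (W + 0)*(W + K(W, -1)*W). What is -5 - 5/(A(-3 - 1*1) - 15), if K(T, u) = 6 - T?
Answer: -810/161 ≈ -5.0311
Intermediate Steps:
A(W) = W*(W + W*(6 - W)) (A(W) = (W + 0)*(W + (6 - W)*W) = W*(W + W*(6 - W)))
-5 - 5/(A(-3 - 1*1) - 15) = -5 - 5/((-3 - 1*1)²*(7 - (-3 - 1*1)) - 15) = -5 - 5/((-3 - 1)²*(7 - (-3 - 1)) - 15) = -5 - 5/((-4)²*(7 - 1*(-4)) - 15) = -5 - 5/(16*(7 + 4) - 15) = -5 - 5/(16*11 - 15) = -5 - 5/(176 - 15) = -5 - 5/161 = -810/161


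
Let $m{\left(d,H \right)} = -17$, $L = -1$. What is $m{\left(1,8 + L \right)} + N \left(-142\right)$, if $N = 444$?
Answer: $-63065$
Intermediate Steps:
$m{\left(1,8 + L \right)} + N \left(-142\right) = -17 + 444 \left(-142\right) = -17 - 63048 = -63065$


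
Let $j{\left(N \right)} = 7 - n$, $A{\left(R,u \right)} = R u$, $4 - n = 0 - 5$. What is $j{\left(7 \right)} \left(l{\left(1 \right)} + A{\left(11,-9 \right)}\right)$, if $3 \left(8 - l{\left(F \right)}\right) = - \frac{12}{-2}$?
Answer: $186$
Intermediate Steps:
$n = 9$ ($n = 4 - \left(0 - 5\right) = 4 - -5 = 4 + 5 = 9$)
$l{\left(F \right)} = 6$ ($l{\left(F \right)} = 8 - \frac{\left(-12\right) \frac{1}{-2}}{3} = 8 - \frac{\left(-12\right) \left(- \frac{1}{2}\right)}{3} = 8 - 2 = 6$)
$j{\left(N \right)} = -2$ ($j{\left(N \right)} = 7 - 9 = -2$)
$j{\left(7 \right)} \left(l{\left(1 \right)} + A{\left(11,-9 \right)}\right) = - 2 \left(6 + 11 \left(-9\right)\right) = - 2 \left(6 - 99\right) = \left(-2\right) \left(-93\right) = 186$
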